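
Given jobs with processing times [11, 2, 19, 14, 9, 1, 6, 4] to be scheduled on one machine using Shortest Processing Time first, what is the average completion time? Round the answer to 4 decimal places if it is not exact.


Sort jobs by processing time (SPT order): [1, 2, 4, 6, 9, 11, 14, 19]
Compute completion times sequentially:
  Job 1: processing = 1, completes at 1
  Job 2: processing = 2, completes at 3
  Job 3: processing = 4, completes at 7
  Job 4: processing = 6, completes at 13
  Job 5: processing = 9, completes at 22
  Job 6: processing = 11, completes at 33
  Job 7: processing = 14, completes at 47
  Job 8: processing = 19, completes at 66
Sum of completion times = 192
Average completion time = 192/8 = 24.0

24.0


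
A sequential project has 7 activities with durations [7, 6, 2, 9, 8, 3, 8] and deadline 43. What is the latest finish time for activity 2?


LF(activity 2) = deadline - sum of successor durations
Successors: activities 3 through 7 with durations [2, 9, 8, 3, 8]
Sum of successor durations = 30
LF = 43 - 30 = 13

13


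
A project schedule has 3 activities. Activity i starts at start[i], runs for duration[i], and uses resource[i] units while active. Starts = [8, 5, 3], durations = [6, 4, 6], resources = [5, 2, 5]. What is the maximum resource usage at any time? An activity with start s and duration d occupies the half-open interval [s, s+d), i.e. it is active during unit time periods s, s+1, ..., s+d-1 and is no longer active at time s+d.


Each activity i is active on [start_i, start_i + duration_i).
Compute total resource usage per time slot:
  t=0: active resources = [], total = 0
  t=1: active resources = [], total = 0
  t=2: active resources = [], total = 0
  t=3: active resources = [5], total = 5
  t=4: active resources = [5], total = 5
  t=5: active resources = [2, 5], total = 7
  t=6: active resources = [2, 5], total = 7
  t=7: active resources = [2, 5], total = 7
  t=8: active resources = [5, 2, 5], total = 12
  t=9: active resources = [5], total = 5
  t=10: active resources = [5], total = 5
  t=11: active resources = [5], total = 5
  t=12: active resources = [5], total = 5
  t=13: active resources = [5], total = 5
Peak resource demand = 12

12


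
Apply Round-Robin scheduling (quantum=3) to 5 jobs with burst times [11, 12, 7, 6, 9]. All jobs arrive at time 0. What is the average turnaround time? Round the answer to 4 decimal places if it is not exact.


Time quantum = 3
Execution trace:
  J1 runs 3 units, time = 3
  J2 runs 3 units, time = 6
  J3 runs 3 units, time = 9
  J4 runs 3 units, time = 12
  J5 runs 3 units, time = 15
  J1 runs 3 units, time = 18
  J2 runs 3 units, time = 21
  J3 runs 3 units, time = 24
  J4 runs 3 units, time = 27
  J5 runs 3 units, time = 30
  J1 runs 3 units, time = 33
  J2 runs 3 units, time = 36
  J3 runs 1 units, time = 37
  J5 runs 3 units, time = 40
  J1 runs 2 units, time = 42
  J2 runs 3 units, time = 45
Finish times: [42, 45, 37, 27, 40]
Average turnaround = 191/5 = 38.2

38.2


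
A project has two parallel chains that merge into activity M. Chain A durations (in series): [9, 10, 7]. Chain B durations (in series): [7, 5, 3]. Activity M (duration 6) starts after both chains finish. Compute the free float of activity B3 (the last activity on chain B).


ES(B3) = sum of predecessors on chain B = 12
EF(B3) = ES + duration = 12 + 3 = 15
Successor of B3 is M. ES(M) = max(sum(A), sum(B)) = max(26, 15) = 26
Free float = ES(successor) - EF(current) = 26 - 15 = 11

11


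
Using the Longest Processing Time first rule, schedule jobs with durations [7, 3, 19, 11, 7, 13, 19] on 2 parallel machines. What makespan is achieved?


Sort jobs in decreasing order (LPT): [19, 19, 13, 11, 7, 7, 3]
Assign each job to the least loaded machine:
  Machine 1: jobs [19, 13, 7], load = 39
  Machine 2: jobs [19, 11, 7, 3], load = 40
Makespan = max load = 40

40


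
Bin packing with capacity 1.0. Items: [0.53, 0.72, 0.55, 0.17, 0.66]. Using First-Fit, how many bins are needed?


Place items sequentially using First-Fit:
  Item 0.53 -> new Bin 1
  Item 0.72 -> new Bin 2
  Item 0.55 -> new Bin 3
  Item 0.17 -> Bin 1 (now 0.7)
  Item 0.66 -> new Bin 4
Total bins used = 4

4


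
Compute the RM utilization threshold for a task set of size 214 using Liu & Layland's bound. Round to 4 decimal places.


Compute 2^(1/214) = 1.0032442568
Subtract 1: 1.0032442568 - 1 = 0.0032442568
Multiply by n: 214 * 0.0032442568 = 0.6942709552
Round to 4 dp: 0.6943

0.6943


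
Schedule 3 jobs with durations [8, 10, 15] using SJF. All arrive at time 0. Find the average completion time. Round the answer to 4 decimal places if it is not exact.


SJF order (ascending): [8, 10, 15]
Completion times:
  Job 1: burst=8, C=8
  Job 2: burst=10, C=18
  Job 3: burst=15, C=33
Average completion = 59/3 = 19.6667

19.6667


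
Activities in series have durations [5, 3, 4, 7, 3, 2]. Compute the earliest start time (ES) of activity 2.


Activity 2 starts after activities 1 through 1 complete.
Predecessor durations: [5]
ES = 5 = 5

5


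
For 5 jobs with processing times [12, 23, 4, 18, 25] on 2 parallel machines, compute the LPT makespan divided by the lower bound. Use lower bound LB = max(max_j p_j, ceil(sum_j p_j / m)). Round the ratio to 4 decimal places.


LPT order: [25, 23, 18, 12, 4]
Machine loads after assignment: [41, 41]
LPT makespan = 41
Lower bound = max(max_job, ceil(total/2)) = max(25, 41) = 41
Ratio = 41 / 41 = 1.0

1.0


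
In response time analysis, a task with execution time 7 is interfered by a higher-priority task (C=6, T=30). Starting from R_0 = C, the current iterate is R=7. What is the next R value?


R_next = C + ceil(R_prev / T_hp) * C_hp
ceil(7 / 30) = ceil(0.2333) = 1
Interference = 1 * 6 = 6
R_next = 7 + 6 = 13

13


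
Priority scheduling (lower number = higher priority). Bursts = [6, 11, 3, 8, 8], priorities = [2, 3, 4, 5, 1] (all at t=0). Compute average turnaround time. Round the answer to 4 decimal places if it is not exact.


Sort by priority (ascending = highest first):
Order: [(1, 8), (2, 6), (3, 11), (4, 3), (5, 8)]
Completion times:
  Priority 1, burst=8, C=8
  Priority 2, burst=6, C=14
  Priority 3, burst=11, C=25
  Priority 4, burst=3, C=28
  Priority 5, burst=8, C=36
Average turnaround = 111/5 = 22.2

22.2


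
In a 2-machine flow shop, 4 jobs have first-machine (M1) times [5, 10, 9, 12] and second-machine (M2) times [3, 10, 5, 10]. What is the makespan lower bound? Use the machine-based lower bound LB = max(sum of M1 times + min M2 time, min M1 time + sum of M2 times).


LB1 = sum(M1 times) + min(M2 times) = 36 + 3 = 39
LB2 = min(M1 times) + sum(M2 times) = 5 + 28 = 33
Lower bound = max(LB1, LB2) = max(39, 33) = 39

39


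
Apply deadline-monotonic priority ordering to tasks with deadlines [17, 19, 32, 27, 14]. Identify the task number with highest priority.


Sort tasks by relative deadline (ascending):
  Task 5: deadline = 14
  Task 1: deadline = 17
  Task 2: deadline = 19
  Task 4: deadline = 27
  Task 3: deadline = 32
Priority order (highest first): [5, 1, 2, 4, 3]
Highest priority task = 5

5


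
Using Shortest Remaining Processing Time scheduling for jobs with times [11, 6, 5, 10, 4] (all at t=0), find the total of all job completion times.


Since all jobs arrive at t=0, SRPT equals SPT ordering.
SPT order: [4, 5, 6, 10, 11]
Completion times:
  Job 1: p=4, C=4
  Job 2: p=5, C=9
  Job 3: p=6, C=15
  Job 4: p=10, C=25
  Job 5: p=11, C=36
Total completion time = 4 + 9 + 15 + 25 + 36 = 89

89


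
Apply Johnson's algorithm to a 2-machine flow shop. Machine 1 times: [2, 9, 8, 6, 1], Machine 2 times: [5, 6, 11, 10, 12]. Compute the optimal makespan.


Apply Johnson's rule:
  Group 1 (a <= b): [(5, 1, 12), (1, 2, 5), (4, 6, 10), (3, 8, 11)]
  Group 2 (a > b): [(2, 9, 6)]
Optimal job order: [5, 1, 4, 3, 2]
Schedule:
  Job 5: M1 done at 1, M2 done at 13
  Job 1: M1 done at 3, M2 done at 18
  Job 4: M1 done at 9, M2 done at 28
  Job 3: M1 done at 17, M2 done at 39
  Job 2: M1 done at 26, M2 done at 45
Makespan = 45

45


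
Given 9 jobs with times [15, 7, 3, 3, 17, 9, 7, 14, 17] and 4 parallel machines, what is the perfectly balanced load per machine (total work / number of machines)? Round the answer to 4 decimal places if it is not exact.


Total processing time = 15 + 7 + 3 + 3 + 17 + 9 + 7 + 14 + 17 = 92
Number of machines = 4
Ideal balanced load = 92 / 4 = 23.0

23.0


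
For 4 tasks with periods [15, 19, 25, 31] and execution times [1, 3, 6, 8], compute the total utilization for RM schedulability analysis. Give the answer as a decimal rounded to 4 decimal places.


Compute individual utilizations (exact fractions):
  Task 1: C/T = 1/15 (approx. 0.0667)
  Task 2: C/T = 3/19 (approx. 0.1579)
  Task 3: C/T = 6/25 (approx. 0.24)
  Task 4: C/T = 8/31 (approx. 0.2581)
Total utilization U = 1/15 + 3/19 + 6/25 + 8/31 = 31922/44175
Rounded to 4 decimal places: U = 0.7226
RM (Liu & Layland) bound for 4 tasks = 0.756828; compare with U = 31922/44175 (approx. 0.722626)
U <= bound, so schedulable by RM sufficient condition.

0.7226


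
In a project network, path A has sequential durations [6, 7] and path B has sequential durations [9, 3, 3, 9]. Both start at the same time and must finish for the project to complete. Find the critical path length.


Path A total = 6 + 7 = 13
Path B total = 9 + 3 + 3 + 9 = 24
Critical path = longest path = max(13, 24) = 24

24


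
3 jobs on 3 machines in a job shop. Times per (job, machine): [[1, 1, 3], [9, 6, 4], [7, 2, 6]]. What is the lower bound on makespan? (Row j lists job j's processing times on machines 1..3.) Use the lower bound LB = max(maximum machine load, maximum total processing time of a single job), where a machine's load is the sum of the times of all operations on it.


Machine loads:
  Machine 1: 1 + 9 + 7 = 17
  Machine 2: 1 + 6 + 2 = 9
  Machine 3: 3 + 4 + 6 = 13
Max machine load = 17
Job totals:
  Job 1: 5
  Job 2: 19
  Job 3: 15
Max job total = 19
Lower bound = max(17, 19) = 19

19


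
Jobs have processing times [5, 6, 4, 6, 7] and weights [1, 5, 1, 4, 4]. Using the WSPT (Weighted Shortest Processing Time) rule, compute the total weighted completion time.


Compute p/w ratios and sort ascending (WSPT): [(6, 5), (6, 4), (7, 4), (4, 1), (5, 1)]
Compute weighted completion times:
  Job (p=6,w=5): C=6, w*C=5*6=30
  Job (p=6,w=4): C=12, w*C=4*12=48
  Job (p=7,w=4): C=19, w*C=4*19=76
  Job (p=4,w=1): C=23, w*C=1*23=23
  Job (p=5,w=1): C=28, w*C=1*28=28
Total weighted completion time = 205

205


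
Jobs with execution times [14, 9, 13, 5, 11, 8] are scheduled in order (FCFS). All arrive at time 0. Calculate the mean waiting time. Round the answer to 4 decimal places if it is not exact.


FCFS order (as given): [14, 9, 13, 5, 11, 8]
Waiting times:
  Job 1: wait = 0
  Job 2: wait = 14
  Job 3: wait = 23
  Job 4: wait = 36
  Job 5: wait = 41
  Job 6: wait = 52
Sum of waiting times = 166
Average waiting time = 166/6 = 27.6667

27.6667


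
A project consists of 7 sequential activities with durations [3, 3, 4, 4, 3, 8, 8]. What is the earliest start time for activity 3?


Activity 3 starts after activities 1 through 2 complete.
Predecessor durations: [3, 3]
ES = 3 + 3 = 6

6


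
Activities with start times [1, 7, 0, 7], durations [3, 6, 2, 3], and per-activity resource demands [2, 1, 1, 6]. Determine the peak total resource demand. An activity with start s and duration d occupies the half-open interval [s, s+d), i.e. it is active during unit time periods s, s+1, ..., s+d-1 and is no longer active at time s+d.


Each activity i is active on [start_i, start_i + duration_i).
Compute total resource usage per time slot:
  t=0: active resources = [1], total = 1
  t=1: active resources = [2, 1], total = 3
  t=2: active resources = [2], total = 2
  t=3: active resources = [2], total = 2
  t=4: active resources = [], total = 0
  t=5: active resources = [], total = 0
  t=6: active resources = [], total = 0
  t=7: active resources = [1, 6], total = 7
  t=8: active resources = [1, 6], total = 7
  t=9: active resources = [1, 6], total = 7
  t=10: active resources = [1], total = 1
  t=11: active resources = [1], total = 1
  t=12: active resources = [1], total = 1
Peak resource demand = 7

7


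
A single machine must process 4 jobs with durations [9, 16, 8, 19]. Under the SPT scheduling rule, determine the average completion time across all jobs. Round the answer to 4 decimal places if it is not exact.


Sort jobs by processing time (SPT order): [8, 9, 16, 19]
Compute completion times sequentially:
  Job 1: processing = 8, completes at 8
  Job 2: processing = 9, completes at 17
  Job 3: processing = 16, completes at 33
  Job 4: processing = 19, completes at 52
Sum of completion times = 110
Average completion time = 110/4 = 27.5

27.5


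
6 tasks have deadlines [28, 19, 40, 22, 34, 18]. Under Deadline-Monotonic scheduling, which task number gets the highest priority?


Sort tasks by relative deadline (ascending):
  Task 6: deadline = 18
  Task 2: deadline = 19
  Task 4: deadline = 22
  Task 1: deadline = 28
  Task 5: deadline = 34
  Task 3: deadline = 40
Priority order (highest first): [6, 2, 4, 1, 5, 3]
Highest priority task = 6

6


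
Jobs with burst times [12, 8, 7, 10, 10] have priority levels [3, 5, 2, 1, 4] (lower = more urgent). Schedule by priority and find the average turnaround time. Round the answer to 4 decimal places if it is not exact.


Sort by priority (ascending = highest first):
Order: [(1, 10), (2, 7), (3, 12), (4, 10), (5, 8)]
Completion times:
  Priority 1, burst=10, C=10
  Priority 2, burst=7, C=17
  Priority 3, burst=12, C=29
  Priority 4, burst=10, C=39
  Priority 5, burst=8, C=47
Average turnaround = 142/5 = 28.4

28.4


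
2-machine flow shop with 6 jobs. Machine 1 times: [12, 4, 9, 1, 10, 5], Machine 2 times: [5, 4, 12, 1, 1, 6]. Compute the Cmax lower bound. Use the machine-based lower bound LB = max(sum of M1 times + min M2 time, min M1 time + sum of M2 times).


LB1 = sum(M1 times) + min(M2 times) = 41 + 1 = 42
LB2 = min(M1 times) + sum(M2 times) = 1 + 29 = 30
Lower bound = max(LB1, LB2) = max(42, 30) = 42

42


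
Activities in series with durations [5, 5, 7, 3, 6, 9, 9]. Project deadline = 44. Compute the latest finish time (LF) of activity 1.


LF(activity 1) = deadline - sum of successor durations
Successors: activities 2 through 7 with durations [5, 7, 3, 6, 9, 9]
Sum of successor durations = 39
LF = 44 - 39 = 5

5


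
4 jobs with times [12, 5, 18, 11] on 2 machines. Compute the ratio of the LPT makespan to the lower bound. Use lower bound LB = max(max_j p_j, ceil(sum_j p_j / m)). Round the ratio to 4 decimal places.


LPT order: [18, 12, 11, 5]
Machine loads after assignment: [23, 23]
LPT makespan = 23
Lower bound = max(max_job, ceil(total/2)) = max(18, 23) = 23
Ratio = 23 / 23 = 1.0

1.0


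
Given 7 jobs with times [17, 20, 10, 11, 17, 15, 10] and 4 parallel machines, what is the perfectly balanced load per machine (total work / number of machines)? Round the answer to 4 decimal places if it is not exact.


Total processing time = 17 + 20 + 10 + 11 + 17 + 15 + 10 = 100
Number of machines = 4
Ideal balanced load = 100 / 4 = 25.0

25.0


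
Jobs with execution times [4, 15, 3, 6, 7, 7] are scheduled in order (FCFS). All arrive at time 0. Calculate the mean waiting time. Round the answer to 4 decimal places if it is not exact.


FCFS order (as given): [4, 15, 3, 6, 7, 7]
Waiting times:
  Job 1: wait = 0
  Job 2: wait = 4
  Job 3: wait = 19
  Job 4: wait = 22
  Job 5: wait = 28
  Job 6: wait = 35
Sum of waiting times = 108
Average waiting time = 108/6 = 18.0

18.0


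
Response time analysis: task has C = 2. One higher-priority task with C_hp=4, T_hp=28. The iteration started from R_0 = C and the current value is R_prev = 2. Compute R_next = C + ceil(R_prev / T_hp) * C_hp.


R_next = C + ceil(R_prev / T_hp) * C_hp
ceil(2 / 28) = ceil(0.0714) = 1
Interference = 1 * 4 = 4
R_next = 2 + 4 = 6

6


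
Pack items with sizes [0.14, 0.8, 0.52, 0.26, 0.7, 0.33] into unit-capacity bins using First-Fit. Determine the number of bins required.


Place items sequentially using First-Fit:
  Item 0.14 -> new Bin 1
  Item 0.8 -> Bin 1 (now 0.94)
  Item 0.52 -> new Bin 2
  Item 0.26 -> Bin 2 (now 0.78)
  Item 0.7 -> new Bin 3
  Item 0.33 -> new Bin 4
Total bins used = 4

4


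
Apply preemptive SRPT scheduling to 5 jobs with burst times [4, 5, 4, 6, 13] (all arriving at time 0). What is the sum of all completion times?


Since all jobs arrive at t=0, SRPT equals SPT ordering.
SPT order: [4, 4, 5, 6, 13]
Completion times:
  Job 1: p=4, C=4
  Job 2: p=4, C=8
  Job 3: p=5, C=13
  Job 4: p=6, C=19
  Job 5: p=13, C=32
Total completion time = 4 + 8 + 13 + 19 + 32 = 76

76


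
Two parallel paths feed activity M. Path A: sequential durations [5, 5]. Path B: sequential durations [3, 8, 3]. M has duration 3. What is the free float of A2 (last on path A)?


ES(A2) = sum of predecessors on chain A = 5
EF(A2) = ES + duration = 5 + 5 = 10
Successor of A2 is M. ES(M) = max(sum(A), sum(B)) = max(10, 14) = 14
Free float = ES(successor) - EF(current) = 14 - 10 = 4

4


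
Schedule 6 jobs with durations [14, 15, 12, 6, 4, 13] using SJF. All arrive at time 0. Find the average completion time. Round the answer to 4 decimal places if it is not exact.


SJF order (ascending): [4, 6, 12, 13, 14, 15]
Completion times:
  Job 1: burst=4, C=4
  Job 2: burst=6, C=10
  Job 3: burst=12, C=22
  Job 4: burst=13, C=35
  Job 5: burst=14, C=49
  Job 6: burst=15, C=64
Average completion = 184/6 = 30.6667

30.6667


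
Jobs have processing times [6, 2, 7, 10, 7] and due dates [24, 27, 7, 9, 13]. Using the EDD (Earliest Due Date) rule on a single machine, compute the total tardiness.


Sort by due date (EDD order): [(7, 7), (10, 9), (7, 13), (6, 24), (2, 27)]
Compute completion times and tardiness:
  Job 1: p=7, d=7, C=7, tardiness=max(0,7-7)=0
  Job 2: p=10, d=9, C=17, tardiness=max(0,17-9)=8
  Job 3: p=7, d=13, C=24, tardiness=max(0,24-13)=11
  Job 4: p=6, d=24, C=30, tardiness=max(0,30-24)=6
  Job 5: p=2, d=27, C=32, tardiness=max(0,32-27)=5
Total tardiness = 30

30


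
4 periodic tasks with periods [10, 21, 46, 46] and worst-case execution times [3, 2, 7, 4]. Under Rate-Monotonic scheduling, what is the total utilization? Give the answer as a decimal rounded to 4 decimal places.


Compute individual utilizations (exact fractions):
  Task 1: C/T = 3/10 (approx. 0.3)
  Task 2: C/T = 2/21 (approx. 0.0952)
  Task 3: C/T = 7/46 (approx. 0.1522)
  Task 4: C/T = 4/46 = 2/23 (approx. 0.087)
Total utilization U = 3/10 + 2/21 + 7/46 + 2/23 = 1532/2415
Rounded to 4 decimal places: U = 0.6344
RM (Liu & Layland) bound for 4 tasks = 0.756828; compare with U = 1532/2415 (approx. 0.634369)
U <= bound, so schedulable by RM sufficient condition.

0.6344


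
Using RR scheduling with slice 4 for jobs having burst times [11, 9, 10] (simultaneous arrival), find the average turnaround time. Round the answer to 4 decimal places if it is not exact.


Time quantum = 4
Execution trace:
  J1 runs 4 units, time = 4
  J2 runs 4 units, time = 8
  J3 runs 4 units, time = 12
  J1 runs 4 units, time = 16
  J2 runs 4 units, time = 20
  J3 runs 4 units, time = 24
  J1 runs 3 units, time = 27
  J2 runs 1 units, time = 28
  J3 runs 2 units, time = 30
Finish times: [27, 28, 30]
Average turnaround = 85/3 = 28.3333

28.3333


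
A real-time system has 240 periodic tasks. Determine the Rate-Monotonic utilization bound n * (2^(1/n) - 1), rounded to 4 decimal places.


Compute 2^(1/240) = 1.0028922879
Subtract 1: 1.0028922879 - 1 = 0.0028922879
Multiply by n: 240 * 0.0028922879 = 0.6941490960
Round to 4 dp: 0.6941

0.6941


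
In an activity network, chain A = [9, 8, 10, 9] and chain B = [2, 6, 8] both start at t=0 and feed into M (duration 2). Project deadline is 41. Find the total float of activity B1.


Forward pass: ES(B1) = sum of predecessors on chain B = 0
EF = ES + duration = 0 + 2 = 2
Backward pass: LF(M) = deadline = 41; LS(M) = 41 - 2 = 39
LF(B1) = LS(M) - sum(successors on chain B) = 39 - 14 = 25
LS = LF - duration = 25 - 2 = 23
Total float = LS - ES = 23 - 0 = 23

23


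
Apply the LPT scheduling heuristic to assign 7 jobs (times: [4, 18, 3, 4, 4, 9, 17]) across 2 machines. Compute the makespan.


Sort jobs in decreasing order (LPT): [18, 17, 9, 4, 4, 4, 3]
Assign each job to the least loaded machine:
  Machine 1: jobs [18, 4, 4, 4], load = 30
  Machine 2: jobs [17, 9, 3], load = 29
Makespan = max load = 30

30


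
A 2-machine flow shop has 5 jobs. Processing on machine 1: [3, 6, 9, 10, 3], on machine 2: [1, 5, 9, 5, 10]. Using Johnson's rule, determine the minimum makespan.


Apply Johnson's rule:
  Group 1 (a <= b): [(5, 3, 10), (3, 9, 9)]
  Group 2 (a > b): [(2, 6, 5), (4, 10, 5), (1, 3, 1)]
Optimal job order: [5, 3, 2, 4, 1]
Schedule:
  Job 5: M1 done at 3, M2 done at 13
  Job 3: M1 done at 12, M2 done at 22
  Job 2: M1 done at 18, M2 done at 27
  Job 4: M1 done at 28, M2 done at 33
  Job 1: M1 done at 31, M2 done at 34
Makespan = 34

34


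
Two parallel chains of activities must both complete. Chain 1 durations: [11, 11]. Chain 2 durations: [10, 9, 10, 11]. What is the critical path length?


Path A total = 11 + 11 = 22
Path B total = 10 + 9 + 10 + 11 = 40
Critical path = longest path = max(22, 40) = 40

40


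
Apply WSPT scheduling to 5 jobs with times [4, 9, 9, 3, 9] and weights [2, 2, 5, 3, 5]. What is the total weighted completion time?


Compute p/w ratios and sort ascending (WSPT): [(3, 3), (9, 5), (9, 5), (4, 2), (9, 2)]
Compute weighted completion times:
  Job (p=3,w=3): C=3, w*C=3*3=9
  Job (p=9,w=5): C=12, w*C=5*12=60
  Job (p=9,w=5): C=21, w*C=5*21=105
  Job (p=4,w=2): C=25, w*C=2*25=50
  Job (p=9,w=2): C=34, w*C=2*34=68
Total weighted completion time = 292

292


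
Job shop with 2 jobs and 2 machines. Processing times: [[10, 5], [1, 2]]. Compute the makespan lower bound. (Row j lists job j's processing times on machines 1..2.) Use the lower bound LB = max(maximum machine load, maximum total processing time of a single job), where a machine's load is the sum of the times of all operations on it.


Machine loads:
  Machine 1: 10 + 1 = 11
  Machine 2: 5 + 2 = 7
Max machine load = 11
Job totals:
  Job 1: 15
  Job 2: 3
Max job total = 15
Lower bound = max(11, 15) = 15

15


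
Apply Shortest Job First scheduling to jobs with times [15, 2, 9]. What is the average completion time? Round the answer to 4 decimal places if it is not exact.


SJF order (ascending): [2, 9, 15]
Completion times:
  Job 1: burst=2, C=2
  Job 2: burst=9, C=11
  Job 3: burst=15, C=26
Average completion = 39/3 = 13.0

13.0


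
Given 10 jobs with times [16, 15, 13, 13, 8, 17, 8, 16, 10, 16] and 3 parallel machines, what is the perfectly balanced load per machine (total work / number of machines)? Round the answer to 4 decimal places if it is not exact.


Total processing time = 16 + 15 + 13 + 13 + 8 + 17 + 8 + 16 + 10 + 16 = 132
Number of machines = 3
Ideal balanced load = 132 / 3 = 44.0

44.0


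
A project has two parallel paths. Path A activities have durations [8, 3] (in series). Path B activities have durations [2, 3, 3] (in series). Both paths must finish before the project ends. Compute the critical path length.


Path A total = 8 + 3 = 11
Path B total = 2 + 3 + 3 = 8
Critical path = longest path = max(11, 8) = 11

11


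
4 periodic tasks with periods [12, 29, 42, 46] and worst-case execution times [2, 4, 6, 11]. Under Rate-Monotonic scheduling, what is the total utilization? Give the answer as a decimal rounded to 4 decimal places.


Compute individual utilizations (exact fractions):
  Task 1: C/T = 2/12 = 1/6 (approx. 0.1667)
  Task 2: C/T = 4/29 (approx. 0.1379)
  Task 3: C/T = 6/42 = 1/7 (approx. 0.1429)
  Task 4: C/T = 11/46 (approx. 0.2391)
Total utilization U = 1/6 + 4/29 + 1/7 + 11/46 = 9617/14007
Rounded to 4 decimal places: U = 0.6866
RM (Liu & Layland) bound for 4 tasks = 0.756828; compare with U = 9617/14007 (approx. 0.686585)
U <= bound, so schedulable by RM sufficient condition.

0.6866


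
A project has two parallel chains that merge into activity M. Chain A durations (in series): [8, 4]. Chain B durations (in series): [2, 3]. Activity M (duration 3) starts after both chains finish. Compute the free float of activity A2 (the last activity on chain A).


ES(A2) = sum of predecessors on chain A = 8
EF(A2) = ES + duration = 8 + 4 = 12
Successor of A2 is M. ES(M) = max(sum(A), sum(B)) = max(12, 5) = 12
Free float = ES(successor) - EF(current) = 12 - 12 = 0

0


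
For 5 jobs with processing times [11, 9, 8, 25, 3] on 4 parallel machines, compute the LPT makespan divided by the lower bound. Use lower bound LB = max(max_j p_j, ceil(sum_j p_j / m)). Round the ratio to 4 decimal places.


LPT order: [25, 11, 9, 8, 3]
Machine loads after assignment: [25, 11, 9, 11]
LPT makespan = 25
Lower bound = max(max_job, ceil(total/4)) = max(25, 14) = 25
Ratio = 25 / 25 = 1.0

1.0


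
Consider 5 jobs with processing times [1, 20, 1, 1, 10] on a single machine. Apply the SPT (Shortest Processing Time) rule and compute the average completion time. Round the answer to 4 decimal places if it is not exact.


Sort jobs by processing time (SPT order): [1, 1, 1, 10, 20]
Compute completion times sequentially:
  Job 1: processing = 1, completes at 1
  Job 2: processing = 1, completes at 2
  Job 3: processing = 1, completes at 3
  Job 4: processing = 10, completes at 13
  Job 5: processing = 20, completes at 33
Sum of completion times = 52
Average completion time = 52/5 = 10.4

10.4


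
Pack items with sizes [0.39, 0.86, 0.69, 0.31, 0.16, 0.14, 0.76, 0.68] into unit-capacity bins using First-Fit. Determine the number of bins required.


Place items sequentially using First-Fit:
  Item 0.39 -> new Bin 1
  Item 0.86 -> new Bin 2
  Item 0.69 -> new Bin 3
  Item 0.31 -> Bin 1 (now 0.7)
  Item 0.16 -> Bin 1 (now 0.86)
  Item 0.14 -> Bin 1 (now 1.0)
  Item 0.76 -> new Bin 4
  Item 0.68 -> new Bin 5
Total bins used = 5

5


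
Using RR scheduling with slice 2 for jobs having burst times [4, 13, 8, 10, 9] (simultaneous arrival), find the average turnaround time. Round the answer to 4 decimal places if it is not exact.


Time quantum = 2
Execution trace:
  J1 runs 2 units, time = 2
  J2 runs 2 units, time = 4
  J3 runs 2 units, time = 6
  J4 runs 2 units, time = 8
  J5 runs 2 units, time = 10
  J1 runs 2 units, time = 12
  J2 runs 2 units, time = 14
  J3 runs 2 units, time = 16
  J4 runs 2 units, time = 18
  J5 runs 2 units, time = 20
  J2 runs 2 units, time = 22
  J3 runs 2 units, time = 24
  J4 runs 2 units, time = 26
  J5 runs 2 units, time = 28
  J2 runs 2 units, time = 30
  J3 runs 2 units, time = 32
  J4 runs 2 units, time = 34
  J5 runs 2 units, time = 36
  J2 runs 2 units, time = 38
  J4 runs 2 units, time = 40
  J5 runs 1 units, time = 41
  J2 runs 2 units, time = 43
  J2 runs 1 units, time = 44
Finish times: [12, 44, 32, 40, 41]
Average turnaround = 169/5 = 33.8

33.8


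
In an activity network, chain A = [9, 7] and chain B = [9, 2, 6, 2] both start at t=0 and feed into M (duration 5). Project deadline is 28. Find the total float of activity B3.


Forward pass: ES(B3) = sum of predecessors on chain B = 11
EF = ES + duration = 11 + 6 = 17
Backward pass: LF(M) = deadline = 28; LS(M) = 28 - 5 = 23
LF(B3) = LS(M) - sum(successors on chain B) = 23 - 2 = 21
LS = LF - duration = 21 - 6 = 15
Total float = LS - ES = 15 - 11 = 4

4


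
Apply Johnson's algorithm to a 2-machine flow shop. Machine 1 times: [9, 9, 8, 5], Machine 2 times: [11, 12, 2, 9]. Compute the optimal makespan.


Apply Johnson's rule:
  Group 1 (a <= b): [(4, 5, 9), (1, 9, 11), (2, 9, 12)]
  Group 2 (a > b): [(3, 8, 2)]
Optimal job order: [4, 1, 2, 3]
Schedule:
  Job 4: M1 done at 5, M2 done at 14
  Job 1: M1 done at 14, M2 done at 25
  Job 2: M1 done at 23, M2 done at 37
  Job 3: M1 done at 31, M2 done at 39
Makespan = 39

39


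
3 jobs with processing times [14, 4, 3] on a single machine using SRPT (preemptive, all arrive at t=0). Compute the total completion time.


Since all jobs arrive at t=0, SRPT equals SPT ordering.
SPT order: [3, 4, 14]
Completion times:
  Job 1: p=3, C=3
  Job 2: p=4, C=7
  Job 3: p=14, C=21
Total completion time = 3 + 7 + 21 = 31

31


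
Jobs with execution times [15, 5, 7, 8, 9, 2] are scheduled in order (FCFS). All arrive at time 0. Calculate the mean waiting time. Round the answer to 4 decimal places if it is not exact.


FCFS order (as given): [15, 5, 7, 8, 9, 2]
Waiting times:
  Job 1: wait = 0
  Job 2: wait = 15
  Job 3: wait = 20
  Job 4: wait = 27
  Job 5: wait = 35
  Job 6: wait = 44
Sum of waiting times = 141
Average waiting time = 141/6 = 23.5

23.5


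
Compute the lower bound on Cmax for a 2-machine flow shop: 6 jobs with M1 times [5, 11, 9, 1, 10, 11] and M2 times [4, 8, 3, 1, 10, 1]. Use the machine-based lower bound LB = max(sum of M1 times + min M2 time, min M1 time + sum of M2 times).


LB1 = sum(M1 times) + min(M2 times) = 47 + 1 = 48
LB2 = min(M1 times) + sum(M2 times) = 1 + 27 = 28
Lower bound = max(LB1, LB2) = max(48, 28) = 48

48


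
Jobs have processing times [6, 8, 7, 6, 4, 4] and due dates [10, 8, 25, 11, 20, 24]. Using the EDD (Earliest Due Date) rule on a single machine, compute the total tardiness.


Sort by due date (EDD order): [(8, 8), (6, 10), (6, 11), (4, 20), (4, 24), (7, 25)]
Compute completion times and tardiness:
  Job 1: p=8, d=8, C=8, tardiness=max(0,8-8)=0
  Job 2: p=6, d=10, C=14, tardiness=max(0,14-10)=4
  Job 3: p=6, d=11, C=20, tardiness=max(0,20-11)=9
  Job 4: p=4, d=20, C=24, tardiness=max(0,24-20)=4
  Job 5: p=4, d=24, C=28, tardiness=max(0,28-24)=4
  Job 6: p=7, d=25, C=35, tardiness=max(0,35-25)=10
Total tardiness = 31

31


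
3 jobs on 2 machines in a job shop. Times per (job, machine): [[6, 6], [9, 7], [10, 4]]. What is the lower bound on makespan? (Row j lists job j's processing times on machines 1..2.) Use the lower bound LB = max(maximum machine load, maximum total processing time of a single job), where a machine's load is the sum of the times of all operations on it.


Machine loads:
  Machine 1: 6 + 9 + 10 = 25
  Machine 2: 6 + 7 + 4 = 17
Max machine load = 25
Job totals:
  Job 1: 12
  Job 2: 16
  Job 3: 14
Max job total = 16
Lower bound = max(25, 16) = 25

25


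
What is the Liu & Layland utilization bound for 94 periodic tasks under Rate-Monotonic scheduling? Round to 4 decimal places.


Compute 2^(1/94) = 1.0074011604
Subtract 1: 1.0074011604 - 1 = 0.0074011604
Multiply by n: 94 * 0.0074011604 = 0.6957090776
Round to 4 dp: 0.6957

0.6957


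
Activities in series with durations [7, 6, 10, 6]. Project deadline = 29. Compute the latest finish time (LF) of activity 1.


LF(activity 1) = deadline - sum of successor durations
Successors: activities 2 through 4 with durations [6, 10, 6]
Sum of successor durations = 22
LF = 29 - 22 = 7

7


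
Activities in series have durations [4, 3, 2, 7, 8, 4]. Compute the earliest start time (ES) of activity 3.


Activity 3 starts after activities 1 through 2 complete.
Predecessor durations: [4, 3]
ES = 4 + 3 = 7

7


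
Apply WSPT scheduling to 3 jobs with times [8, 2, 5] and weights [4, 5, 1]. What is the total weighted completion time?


Compute p/w ratios and sort ascending (WSPT): [(2, 5), (8, 4), (5, 1)]
Compute weighted completion times:
  Job (p=2,w=5): C=2, w*C=5*2=10
  Job (p=8,w=4): C=10, w*C=4*10=40
  Job (p=5,w=1): C=15, w*C=1*15=15
Total weighted completion time = 65

65


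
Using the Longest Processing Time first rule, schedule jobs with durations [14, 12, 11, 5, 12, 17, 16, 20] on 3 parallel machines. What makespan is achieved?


Sort jobs in decreasing order (LPT): [20, 17, 16, 14, 12, 12, 11, 5]
Assign each job to the least loaded machine:
  Machine 1: jobs [20, 12], load = 32
  Machine 2: jobs [17, 12, 11], load = 40
  Machine 3: jobs [16, 14, 5], load = 35
Makespan = max load = 40

40


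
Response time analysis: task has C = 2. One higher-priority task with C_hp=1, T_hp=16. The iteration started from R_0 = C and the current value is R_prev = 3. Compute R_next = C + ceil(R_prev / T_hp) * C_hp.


R_next = C + ceil(R_prev / T_hp) * C_hp
ceil(3 / 16) = ceil(0.1875) = 1
Interference = 1 * 1 = 1
R_next = 2 + 1 = 3
R_next = R_prev, so the iteration has converged (response time = 3).

3


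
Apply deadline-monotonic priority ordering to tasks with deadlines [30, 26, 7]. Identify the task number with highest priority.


Sort tasks by relative deadline (ascending):
  Task 3: deadline = 7
  Task 2: deadline = 26
  Task 1: deadline = 30
Priority order (highest first): [3, 2, 1]
Highest priority task = 3

3


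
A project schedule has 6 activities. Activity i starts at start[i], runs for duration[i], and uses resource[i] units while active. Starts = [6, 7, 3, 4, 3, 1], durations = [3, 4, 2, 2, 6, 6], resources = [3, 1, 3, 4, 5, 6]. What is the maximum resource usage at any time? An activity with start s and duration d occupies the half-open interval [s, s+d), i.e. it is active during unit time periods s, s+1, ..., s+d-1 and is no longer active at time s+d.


Each activity i is active on [start_i, start_i + duration_i).
Compute total resource usage per time slot:
  t=0: active resources = [], total = 0
  t=1: active resources = [6], total = 6
  t=2: active resources = [6], total = 6
  t=3: active resources = [3, 5, 6], total = 14
  t=4: active resources = [3, 4, 5, 6], total = 18
  t=5: active resources = [4, 5, 6], total = 15
  t=6: active resources = [3, 5, 6], total = 14
  t=7: active resources = [3, 1, 5], total = 9
  t=8: active resources = [3, 1, 5], total = 9
  t=9: active resources = [1], total = 1
  t=10: active resources = [1], total = 1
Peak resource demand = 18

18


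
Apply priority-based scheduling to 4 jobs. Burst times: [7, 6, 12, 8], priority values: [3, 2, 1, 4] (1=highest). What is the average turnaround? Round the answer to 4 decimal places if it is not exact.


Sort by priority (ascending = highest first):
Order: [(1, 12), (2, 6), (3, 7), (4, 8)]
Completion times:
  Priority 1, burst=12, C=12
  Priority 2, burst=6, C=18
  Priority 3, burst=7, C=25
  Priority 4, burst=8, C=33
Average turnaround = 88/4 = 22.0

22.0


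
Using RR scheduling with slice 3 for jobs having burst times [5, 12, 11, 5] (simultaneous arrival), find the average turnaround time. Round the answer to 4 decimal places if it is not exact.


Time quantum = 3
Execution trace:
  J1 runs 3 units, time = 3
  J2 runs 3 units, time = 6
  J3 runs 3 units, time = 9
  J4 runs 3 units, time = 12
  J1 runs 2 units, time = 14
  J2 runs 3 units, time = 17
  J3 runs 3 units, time = 20
  J4 runs 2 units, time = 22
  J2 runs 3 units, time = 25
  J3 runs 3 units, time = 28
  J2 runs 3 units, time = 31
  J3 runs 2 units, time = 33
Finish times: [14, 31, 33, 22]
Average turnaround = 100/4 = 25.0

25.0


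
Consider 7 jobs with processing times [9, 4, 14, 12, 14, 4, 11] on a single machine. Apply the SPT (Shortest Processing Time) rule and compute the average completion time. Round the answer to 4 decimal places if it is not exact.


Sort jobs by processing time (SPT order): [4, 4, 9, 11, 12, 14, 14]
Compute completion times sequentially:
  Job 1: processing = 4, completes at 4
  Job 2: processing = 4, completes at 8
  Job 3: processing = 9, completes at 17
  Job 4: processing = 11, completes at 28
  Job 5: processing = 12, completes at 40
  Job 6: processing = 14, completes at 54
  Job 7: processing = 14, completes at 68
Sum of completion times = 219
Average completion time = 219/7 = 31.2857

31.2857


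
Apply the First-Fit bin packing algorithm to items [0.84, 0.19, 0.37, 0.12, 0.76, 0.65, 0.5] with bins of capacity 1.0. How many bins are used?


Place items sequentially using First-Fit:
  Item 0.84 -> new Bin 1
  Item 0.19 -> new Bin 2
  Item 0.37 -> Bin 2 (now 0.56)
  Item 0.12 -> Bin 1 (now 0.96)
  Item 0.76 -> new Bin 3
  Item 0.65 -> new Bin 4
  Item 0.5 -> new Bin 5
Total bins used = 5

5


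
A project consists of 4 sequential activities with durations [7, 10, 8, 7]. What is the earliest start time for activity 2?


Activity 2 starts after activities 1 through 1 complete.
Predecessor durations: [7]
ES = 7 = 7

7


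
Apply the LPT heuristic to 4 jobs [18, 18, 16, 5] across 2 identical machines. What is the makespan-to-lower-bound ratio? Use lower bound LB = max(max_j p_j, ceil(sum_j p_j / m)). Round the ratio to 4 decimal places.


LPT order: [18, 18, 16, 5]
Machine loads after assignment: [34, 23]
LPT makespan = 34
Lower bound = max(max_job, ceil(total/2)) = max(18, 29) = 29
Ratio = 34 / 29 = 1.1724

1.1724


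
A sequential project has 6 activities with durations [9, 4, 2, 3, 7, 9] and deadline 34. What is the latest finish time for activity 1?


LF(activity 1) = deadline - sum of successor durations
Successors: activities 2 through 6 with durations [4, 2, 3, 7, 9]
Sum of successor durations = 25
LF = 34 - 25 = 9

9


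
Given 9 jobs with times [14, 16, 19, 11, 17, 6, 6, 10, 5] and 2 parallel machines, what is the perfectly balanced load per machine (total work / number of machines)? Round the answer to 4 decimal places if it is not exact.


Total processing time = 14 + 16 + 19 + 11 + 17 + 6 + 6 + 10 + 5 = 104
Number of machines = 2
Ideal balanced load = 104 / 2 = 52.0

52.0


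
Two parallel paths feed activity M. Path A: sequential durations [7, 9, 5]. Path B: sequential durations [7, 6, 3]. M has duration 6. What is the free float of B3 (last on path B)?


ES(B3) = sum of predecessors on chain B = 13
EF(B3) = ES + duration = 13 + 3 = 16
Successor of B3 is M. ES(M) = max(sum(A), sum(B)) = max(21, 16) = 21
Free float = ES(successor) - EF(current) = 21 - 16 = 5

5


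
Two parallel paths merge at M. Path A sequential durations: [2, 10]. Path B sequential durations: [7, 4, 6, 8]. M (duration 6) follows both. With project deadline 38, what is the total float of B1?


Forward pass: ES(B1) = sum of predecessors on chain B = 0
EF = ES + duration = 0 + 7 = 7
Backward pass: LF(M) = deadline = 38; LS(M) = 38 - 6 = 32
LF(B1) = LS(M) - sum(successors on chain B) = 32 - 18 = 14
LS = LF - duration = 14 - 7 = 7
Total float = LS - ES = 7 - 0 = 7

7


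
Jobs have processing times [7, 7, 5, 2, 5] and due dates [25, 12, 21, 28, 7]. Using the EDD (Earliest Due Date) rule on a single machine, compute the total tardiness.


Sort by due date (EDD order): [(5, 7), (7, 12), (5, 21), (7, 25), (2, 28)]
Compute completion times and tardiness:
  Job 1: p=5, d=7, C=5, tardiness=max(0,5-7)=0
  Job 2: p=7, d=12, C=12, tardiness=max(0,12-12)=0
  Job 3: p=5, d=21, C=17, tardiness=max(0,17-21)=0
  Job 4: p=7, d=25, C=24, tardiness=max(0,24-25)=0
  Job 5: p=2, d=28, C=26, tardiness=max(0,26-28)=0
Total tardiness = 0

0


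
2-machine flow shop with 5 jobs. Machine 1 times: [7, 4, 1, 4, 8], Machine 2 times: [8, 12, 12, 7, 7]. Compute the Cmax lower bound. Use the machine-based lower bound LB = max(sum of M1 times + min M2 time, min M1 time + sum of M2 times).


LB1 = sum(M1 times) + min(M2 times) = 24 + 7 = 31
LB2 = min(M1 times) + sum(M2 times) = 1 + 46 = 47
Lower bound = max(LB1, LB2) = max(31, 47) = 47

47


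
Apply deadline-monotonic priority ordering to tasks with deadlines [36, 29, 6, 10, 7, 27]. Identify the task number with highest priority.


Sort tasks by relative deadline (ascending):
  Task 3: deadline = 6
  Task 5: deadline = 7
  Task 4: deadline = 10
  Task 6: deadline = 27
  Task 2: deadline = 29
  Task 1: deadline = 36
Priority order (highest first): [3, 5, 4, 6, 2, 1]
Highest priority task = 3

3


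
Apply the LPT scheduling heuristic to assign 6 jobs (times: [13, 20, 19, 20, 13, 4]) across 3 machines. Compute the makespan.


Sort jobs in decreasing order (LPT): [20, 20, 19, 13, 13, 4]
Assign each job to the least loaded machine:
  Machine 1: jobs [20, 13], load = 33
  Machine 2: jobs [20, 4], load = 24
  Machine 3: jobs [19, 13], load = 32
Makespan = max load = 33

33


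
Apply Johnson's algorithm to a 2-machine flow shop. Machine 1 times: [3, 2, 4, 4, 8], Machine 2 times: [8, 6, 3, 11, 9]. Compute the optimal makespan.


Apply Johnson's rule:
  Group 1 (a <= b): [(2, 2, 6), (1, 3, 8), (4, 4, 11), (5, 8, 9)]
  Group 2 (a > b): [(3, 4, 3)]
Optimal job order: [2, 1, 4, 5, 3]
Schedule:
  Job 2: M1 done at 2, M2 done at 8
  Job 1: M1 done at 5, M2 done at 16
  Job 4: M1 done at 9, M2 done at 27
  Job 5: M1 done at 17, M2 done at 36
  Job 3: M1 done at 21, M2 done at 39
Makespan = 39

39
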